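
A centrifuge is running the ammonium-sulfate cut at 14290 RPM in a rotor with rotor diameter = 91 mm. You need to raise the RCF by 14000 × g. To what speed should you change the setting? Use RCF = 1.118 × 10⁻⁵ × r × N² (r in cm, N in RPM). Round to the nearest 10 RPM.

N₂ ≈ 21900 RPM

r = 91 mm / 2 = 45.5 mm = 4.55 cm
Current RCF = 1.118 × 10⁻⁵ × 4.55 × (14290)² = 1.118 × 10⁻⁵ × 4.55 × 204,204,100 ≈ 10,387.7 × g
Target RCF = 10,387.7 + 14,000 = 24,387.7 × g
N² = 24,387.7 / (5.0869 × 10⁻⁵) = 479,421,652
N ≈ √479,421,652 ≈ 21,895.7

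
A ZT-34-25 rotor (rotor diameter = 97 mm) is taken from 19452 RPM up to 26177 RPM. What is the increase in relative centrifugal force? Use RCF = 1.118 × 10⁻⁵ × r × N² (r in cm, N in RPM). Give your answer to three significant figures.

≈ 16600 × g

r = 97 mm / 2 = 48.5 mm = 4.85 cm
RCF₁ = 1.118 × 10⁻⁵ × 4.85 × (19452)² = 1.118 × 10⁻⁵ × 4.85 × 378,380,304 ≈ 20,516.9 × g
RCF₂ = 1.118 × 10⁻⁵ × 4.85 × (26177)² = 1.118 × 10⁻⁵ × 4.85 × 685,235,329 ≈ 37,155.5 × g
Increase = 37,155.5 − 20,516.9 = 16,638.6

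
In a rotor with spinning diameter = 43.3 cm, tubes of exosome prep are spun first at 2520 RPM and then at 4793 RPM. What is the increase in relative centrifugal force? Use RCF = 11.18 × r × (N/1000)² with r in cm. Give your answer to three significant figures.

4020 ×g

r = 43.3 / 2 = 21.65 cm
RCF₁ = 11.18 × 21.65 × (2.52)² = 11.18 × 21.65 × 6.3504 ≈ 1,537.1 × g
RCF₂ = 11.18 × 21.65 × (4.793)² = 11.18 × 21.65 × 22.972849 ≈ 5,560.5 × g
Increase = 5,560.5 − 1,537.1 = 4,023.4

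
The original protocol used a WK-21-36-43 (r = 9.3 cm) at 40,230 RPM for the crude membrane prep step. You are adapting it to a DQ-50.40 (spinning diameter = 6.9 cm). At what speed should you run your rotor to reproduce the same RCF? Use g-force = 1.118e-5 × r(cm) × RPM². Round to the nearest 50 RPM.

RCF = 1.118 × 10⁻⁵ × r × N²
RCF_original = 1.118 × 10⁻⁵ × 9.3 × (40230)² = 1.118 × 10⁻⁵ × 9.3 × 1,618,452,900 ≈ 168,277 × g
Your rotor: r = 6.9 / 2 = 3.45 cm
168,277 = 1.118 × 10⁻⁵ × 3.45 × N²
N² = 168,277 / (3.8571 × 10⁻⁵) = 4,362,785,512
N ≈ √4,362,785,512 ≈ 66,051.4

66050 RPM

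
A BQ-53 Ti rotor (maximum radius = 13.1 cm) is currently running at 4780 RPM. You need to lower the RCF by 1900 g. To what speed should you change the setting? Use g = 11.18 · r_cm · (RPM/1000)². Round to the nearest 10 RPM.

≈ 3140 RPM

Current RCF = 11.18 × 13.1 × (4.78)² = 11.18 × 13.1 × 22.8484 ≈ 3,346.3 × g
Target RCF = 3,346.3 − 1,900 = 1,446.3 × g
(N/1000)² = 1,446.3 / 146.458 = 9.875186
N = 1000 × √9.875186 ≈ 3,142.5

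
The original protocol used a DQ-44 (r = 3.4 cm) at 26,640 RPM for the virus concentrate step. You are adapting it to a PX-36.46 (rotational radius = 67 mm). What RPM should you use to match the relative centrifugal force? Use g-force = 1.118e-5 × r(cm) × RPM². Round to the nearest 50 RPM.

≈ 19000 RPM

RCF_original = 1.118 × 10⁻⁵ × 3.4 × (26640)² = 1.118 × 10⁻⁵ × 3.4 × 709,689,600 ≈ 26,976.7 × g
Your rotor: r = 67 mm = 6.7 cm
26,976.7 = 1.118 × 10⁻⁵ × 6.7 × N²
N² = 26,976.7 / (7.4906 × 10⁻⁵) = 360,140,710
N ≈ √360,140,710 ≈ 18,977.4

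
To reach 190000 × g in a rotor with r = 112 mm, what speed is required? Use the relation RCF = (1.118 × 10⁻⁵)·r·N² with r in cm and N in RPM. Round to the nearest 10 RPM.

N ≈ 38950 RPM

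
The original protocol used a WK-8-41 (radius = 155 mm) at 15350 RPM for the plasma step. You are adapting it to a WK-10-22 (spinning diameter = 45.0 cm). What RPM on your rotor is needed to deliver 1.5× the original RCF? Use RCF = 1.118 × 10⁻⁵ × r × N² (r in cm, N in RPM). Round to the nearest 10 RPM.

15600 RPM

Original rotor: r = 155 mm = 15.5 cm
RCF_original = 1.118 × 10⁻⁵ × 15.5 × (15350)² = 1.118 × 10⁻⁵ × 15.5 × 235,622,500 ≈ 40,831 × g
Target RCF = 1.5 × 40,831 ≈ 61,246.5 × g
Your rotor: r = 45.0 / 2 = 22.5 cm
61,246.5 = 1.118 × 10⁻⁵ × 22.5 × N²
N² = 61,246.5 / (25.155 × 10⁻⁵) = 243,476,446
N ≈ √243,476,446 ≈ 15,603.7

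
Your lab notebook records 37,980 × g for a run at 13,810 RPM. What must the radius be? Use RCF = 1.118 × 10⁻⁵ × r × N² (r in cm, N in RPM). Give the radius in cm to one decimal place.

RCF = 1.118 × 10⁻⁵ × r × N²
37980 = 1.118 × 10⁻⁵ × r × (13810)²
r = 37980 / (1.118 × 10⁻⁵ × 190,716,100) = 37980 / 2132.206 ≈ 17.813 cm

17.8 cm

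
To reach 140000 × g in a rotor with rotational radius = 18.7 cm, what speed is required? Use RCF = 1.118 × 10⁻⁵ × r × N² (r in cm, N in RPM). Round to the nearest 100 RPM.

≈ 25900 RPM

RCF = 1.118 × 10⁻⁵ × r × N²
140,000 = 1.118 × 10⁻⁵ × 18.7 × N²
N² = 140,000 / (20.9066 × 10⁻⁵) = 669,644,992
N ≈ √669,644,992 ≈ 25,877.5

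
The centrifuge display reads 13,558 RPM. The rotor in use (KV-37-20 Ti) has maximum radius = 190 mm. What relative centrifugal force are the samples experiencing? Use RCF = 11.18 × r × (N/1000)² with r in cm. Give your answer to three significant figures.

r = 190 mm = 19.0 cm
RCF = 11.18 × 19 × (13.558)² = 11.18 × 19 × 183.819364 ≈ 39,046.9 × g

≈ 39000 ×g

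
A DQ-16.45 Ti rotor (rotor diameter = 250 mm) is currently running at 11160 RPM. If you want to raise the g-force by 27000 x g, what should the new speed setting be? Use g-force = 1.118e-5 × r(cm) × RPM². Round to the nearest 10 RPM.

≈ 17830 RPM

r = 250 mm / 2 = 125 mm = 12.5 cm
Current RCF = 1.118 × 10⁻⁵ × 12.5 × (11160)² = 1.118 × 10⁻⁵ × 12.5 × 124,545,600 ≈ 17,405.2 × g
Target RCF = 17,405.2 + 27,000 = 44,405.2 × g
N² = 44,405.2 / (13.975 × 10⁻⁵) = 317,747,406
N ≈ √317,747,406 ≈ 17,825.5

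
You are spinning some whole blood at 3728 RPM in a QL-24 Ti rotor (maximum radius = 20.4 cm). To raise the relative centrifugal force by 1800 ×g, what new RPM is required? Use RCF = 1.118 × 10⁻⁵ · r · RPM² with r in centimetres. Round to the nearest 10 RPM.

≈ 4670 RPM

Current RCF = 1.118 × 10⁻⁵ × 20.4 × (3728)² = 1.118 × 10⁻⁵ × 20.4 × 13,897,984 ≈ 3,169.7 × g
Target RCF = 3,169.7 + 1,800 = 4,969.7 × g
N² = 4,969.7 / (22.8072 × 10⁻⁵) = 21,790,049
N ≈ √21,790,049 ≈ 4,668.0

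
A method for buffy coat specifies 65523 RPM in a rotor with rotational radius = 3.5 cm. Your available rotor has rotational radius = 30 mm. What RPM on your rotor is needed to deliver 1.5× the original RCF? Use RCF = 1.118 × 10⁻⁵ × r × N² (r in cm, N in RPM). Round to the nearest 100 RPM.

≈ 86700 RPM

RCF_original = 1.118 × 10⁻⁵ × 3.5 × (65523)² = 1.118 × 10⁻⁵ × 3.5 × 4,293,263,529 ≈ 167,995.4 × g
Target RCF = 1.5 × 167,995.4 ≈ 251,993.1 × g
Your rotor: r = 30 mm = 3.0 cm
251,993.1 = 1.118 × 10⁻⁵ × 3 × N²
N² = 251,993.1 / (3.354 × 10⁻⁵) = 7,513,211,091
N ≈ √7,513,211,091 ≈ 86,678.8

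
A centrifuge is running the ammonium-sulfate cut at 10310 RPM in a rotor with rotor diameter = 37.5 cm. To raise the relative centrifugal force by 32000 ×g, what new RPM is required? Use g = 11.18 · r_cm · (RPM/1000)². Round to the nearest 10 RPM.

16090 RPM

r = 37.5 / 2 = 18.75 cm
Current RCF = 11.18 × 18.75 × (10.31)² = 11.18 × 18.75 × 106.2961 ≈ 22,282.3 × g
Target RCF = 22,282.3 + 32,000 = 54,282.3 × g
(N/1000)² = 54,282.3 / 209.625 = 258.9496
N = 1000 × √258.9496 ≈ 16,091.9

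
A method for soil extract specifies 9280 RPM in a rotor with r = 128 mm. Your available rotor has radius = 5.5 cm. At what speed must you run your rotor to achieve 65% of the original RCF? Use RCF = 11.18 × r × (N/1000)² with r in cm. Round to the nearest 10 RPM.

Original rotor: r = 128 mm = 12.8 cm
RCF = 11.18 × r × (N/1000)²
RCF_original = 11.18 × 12.8 × (9.28)² = 11.18 × 12.8 × 86.1184 ≈ 12,323.9 × g
Target RCF = 0.65 × 12,323.9 ≈ 8,010.5 × g
8,010.5 = 11.18 × 5.5 × (N/1000)²
(N/1000)² = 8,010.5 / 61.49 = 130.2732
N = 1000 × √130.2732 ≈ 11,413.7

11410 RPM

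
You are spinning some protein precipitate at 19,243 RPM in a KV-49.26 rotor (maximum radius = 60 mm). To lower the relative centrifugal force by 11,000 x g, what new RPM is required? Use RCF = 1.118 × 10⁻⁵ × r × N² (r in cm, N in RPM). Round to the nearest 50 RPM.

≈ 14350 RPM

r = 60 mm = 6.0 cm
Current RCF = 1.118 × 10⁻⁵ × 6 × (19243)² = 1.118 × 10⁻⁵ × 6 × 370,293,049 ≈ 24,839.3 × g
Target RCF = 24,839.3 − 11,000 = 13,839.3 × g
N² = 13,839.3 / (6.708 × 10⁻⁵) = 206,310,376
N ≈ √206,310,376 ≈ 14,363.5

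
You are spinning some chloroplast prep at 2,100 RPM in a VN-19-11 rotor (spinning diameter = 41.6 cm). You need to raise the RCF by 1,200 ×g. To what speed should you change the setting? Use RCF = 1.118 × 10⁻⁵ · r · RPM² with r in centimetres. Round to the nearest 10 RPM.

r = 41.6 / 2 = 20.8 cm
Current RCF = 1.118 × 10⁻⁵ × 20.8 × (2100)² = 1.118 × 10⁻⁵ × 20.8 × 4,410,000 ≈ 1,025.5 × g
Target RCF = 1,025.5 + 1,200 = 2,225.5 × g
N² = 2,225.5 / (23.2544 × 10⁻⁵) = 9,570,232
N ≈ √9,570,232 ≈ 3,093.6

≈ 3090 RPM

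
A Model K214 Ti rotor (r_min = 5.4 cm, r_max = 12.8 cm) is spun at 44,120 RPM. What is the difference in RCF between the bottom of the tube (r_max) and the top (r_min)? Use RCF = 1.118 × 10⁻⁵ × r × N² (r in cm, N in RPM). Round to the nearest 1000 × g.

RCF_max = 1.118 × 10⁻⁵ × 12.8 × (44120)² = 1.118 × 10⁻⁵ × 12.8 × 1,946,574,400 ≈ 278,562.6 × g
RCF_min = 1.118 × 10⁻⁵ × 5.4 × (44120)² = 1.118 × 10⁻⁵ × 5.4 × 1,946,574,400 ≈ 117,518.6 × g
ΔRCF = 278,562.6 − 117,518.6 = 161,044

161000 x g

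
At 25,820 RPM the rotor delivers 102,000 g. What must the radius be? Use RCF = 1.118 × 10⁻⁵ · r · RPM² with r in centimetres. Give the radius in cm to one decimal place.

RCF = 1.118 × 10⁻⁵ × r × N²
102000 = 1.118 × 10⁻⁵ × r × (25820)²
r = 102000 / (1.118 × 10⁻⁵ × 666,672,400) = 102000 / 7453.397 ≈ 13.685 cm

r ≈ 13.7 cm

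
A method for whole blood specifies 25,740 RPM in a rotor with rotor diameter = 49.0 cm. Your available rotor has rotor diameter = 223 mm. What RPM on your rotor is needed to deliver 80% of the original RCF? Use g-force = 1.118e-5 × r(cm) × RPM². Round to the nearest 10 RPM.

Original rotor: r = 49.0 / 2 = 24.5 cm
RCF = 1.118 × 10⁻⁵ × r × N²
RCF_original = 1.118 × 10⁻⁵ × 24.5 × (25740)² = 1.118 × 10⁻⁵ × 24.5 × 662,547,600 ≈ 181,478.4 × g
Target RCF = 0.8 × 181,478.4 ≈ 145,182.7 × g
Your rotor: r = 223 mm / 2 = 111.5 mm = 11.15 cm
145,182.7 = 1.118 × 10⁻⁵ × 11.15 × N²
N² = 145,182.7 / (12.4657 × 10⁻⁵) = 1,164,657,420
N ≈ √1,164,657,420 ≈ 34,127.1

≈ 34130 RPM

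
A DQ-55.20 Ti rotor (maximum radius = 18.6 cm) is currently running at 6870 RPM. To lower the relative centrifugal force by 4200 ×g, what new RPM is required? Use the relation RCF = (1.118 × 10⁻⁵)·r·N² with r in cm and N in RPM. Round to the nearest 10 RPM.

5200 RPM

Current RCF = 1.118 × 10⁻⁵ × 18.6 × (6870)² = 1.118 × 10⁻⁵ × 18.6 × 47,196,900 ≈ 9,814.5 × g
Target RCF = 9,814.5 − 4,200 = 5,614.5 × g
N² = 5,614.5 / (20.7948 × 10⁻⁵) = 26,999,538
N ≈ √26,999,538 ≈ 5,196.1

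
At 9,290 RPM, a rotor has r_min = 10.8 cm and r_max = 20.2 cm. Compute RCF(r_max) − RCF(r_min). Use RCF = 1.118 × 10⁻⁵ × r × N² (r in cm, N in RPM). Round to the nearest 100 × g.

ΔRCF ≈ 9100 ×g

ΔRCF = 1.118 × 10⁻⁵ × (r_max − r_min) × N² = 1.118 × 10⁻⁵ × 9.4 × 86,304,100 ≈ 9,069.9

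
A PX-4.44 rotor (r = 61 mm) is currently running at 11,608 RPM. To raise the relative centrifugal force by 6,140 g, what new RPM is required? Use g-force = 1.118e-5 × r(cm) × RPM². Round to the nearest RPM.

N₂ ≈ 14993 RPM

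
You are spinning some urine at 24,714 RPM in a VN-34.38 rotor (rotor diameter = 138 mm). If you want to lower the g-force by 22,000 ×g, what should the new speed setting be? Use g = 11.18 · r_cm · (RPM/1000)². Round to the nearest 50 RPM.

≈ 18050 RPM

r = 138 mm / 2 = 69 mm = 6.9 cm
Current RCF = 11.18 × 6.9 × (24.714)² = 11.18 × 6.9 × 610.781796 ≈ 47,116.9 × g
Target RCF = 47,116.9 − 22,000 = 25,116.9 × g
(N/1000)² = 25,116.9 / 77.142 = 325.5931
N = 1000 × √325.5931 ≈ 18,044.2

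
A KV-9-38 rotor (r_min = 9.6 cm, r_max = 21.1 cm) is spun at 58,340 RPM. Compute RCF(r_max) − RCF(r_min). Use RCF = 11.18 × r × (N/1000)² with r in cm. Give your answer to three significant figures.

438000 x g

ΔRCF = 11.18 × (r_max − r_min) × (N/1000)² = 11.18 × 11.5 × 3,403.5556 ≈ 437,595.1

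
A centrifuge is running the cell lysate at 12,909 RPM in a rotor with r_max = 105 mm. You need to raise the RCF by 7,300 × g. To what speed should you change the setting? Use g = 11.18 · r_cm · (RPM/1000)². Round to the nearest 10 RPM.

N₂ ≈ 15130 RPM

r = 105 mm = 10.5 cm
Current RCF = 11.18 × 10.5 × (12.909)² = 11.18 × 10.5 × 166.642281 ≈ 19,562.1 × g
Target RCF = 19,562.1 + 7,300 = 26,862.1 × g
(N/1000)² = 26,862.1 / 117.39 = 228.8278
N = 1000 × √228.8278 ≈ 15,127.1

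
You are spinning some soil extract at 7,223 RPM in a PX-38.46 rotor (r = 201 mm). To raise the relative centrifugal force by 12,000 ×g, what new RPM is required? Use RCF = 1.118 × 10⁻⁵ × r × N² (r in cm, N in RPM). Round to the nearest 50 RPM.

r = 201 mm = 20.1 cm
Current RCF = 1.118 × 10⁻⁵ × 20.1 × (7223)² = 1.118 × 10⁻⁵ × 20.1 × 52,171,729 ≈ 11,723.9 × g
Target RCF = 11,723.9 + 12,000 = 23,723.9 × g
N² = 23,723.9 / (22.4718 × 10⁻⁵) = 105,571,872
N ≈ √105,571,872 ≈ 10,274.8

N₂ ≈ 10250 RPM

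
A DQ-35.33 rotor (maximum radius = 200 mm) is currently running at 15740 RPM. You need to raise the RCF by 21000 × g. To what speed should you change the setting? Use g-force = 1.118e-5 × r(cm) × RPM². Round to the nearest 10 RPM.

r = 200 mm = 20.0 cm
Current RCF = 1.118 × 10⁻⁵ × 20 × (15740)² = 1.118 × 10⁻⁵ × 20 × 247,747,600 ≈ 55,396.4 × g
Target RCF = 55,396.4 + 21,000 = 76,396.4 × g
N² = 76,396.4 / (22.36 × 10⁻⁵) = 341,665,474
N ≈ √341,665,474 ≈ 18,484.2

18480 RPM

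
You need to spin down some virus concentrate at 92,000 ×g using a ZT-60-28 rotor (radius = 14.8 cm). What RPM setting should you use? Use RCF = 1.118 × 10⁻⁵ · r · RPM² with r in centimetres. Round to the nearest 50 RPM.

92,000 = 1.118 × 10⁻⁵ × 14.8 × N²
N² = 92,000 / (16.5464 × 10⁻⁵) = 556,012,184
N ≈ √556,012,184 ≈ 23,579.9

≈ 23600 RPM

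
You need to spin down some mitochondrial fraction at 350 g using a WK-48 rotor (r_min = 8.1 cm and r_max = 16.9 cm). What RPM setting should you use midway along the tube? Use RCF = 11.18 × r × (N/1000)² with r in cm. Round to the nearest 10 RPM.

r_avg = (8.1 + 16.9) / 2 = 12.5 cm
350 = 11.18 × 12.5 × (N/1000)²
(N/1000)² = 350 / 139.75 = 2.504472
N = 1000 × √2.504472 ≈ 1,582.6

≈ 1580 RPM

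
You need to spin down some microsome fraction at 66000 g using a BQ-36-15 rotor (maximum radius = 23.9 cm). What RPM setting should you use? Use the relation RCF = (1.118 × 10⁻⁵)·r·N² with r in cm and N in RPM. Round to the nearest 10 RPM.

15720 RPM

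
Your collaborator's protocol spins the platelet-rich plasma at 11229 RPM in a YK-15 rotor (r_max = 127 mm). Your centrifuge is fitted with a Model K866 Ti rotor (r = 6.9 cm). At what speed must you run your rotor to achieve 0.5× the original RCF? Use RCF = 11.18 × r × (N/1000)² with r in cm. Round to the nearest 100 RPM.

Original rotor: r = 127 mm = 12.7 cm
RCF = 11.18 × r × (N/1000)²
RCF_original = 11.18 × 12.7 × (11.229)² = 11.18 × 12.7 × 126.090441 ≈ 17,903.1 × g
Target RCF = 0.5 × 17,903.1 ≈ 8,951.5 × g
8,951.5 = 11.18 × 6.9 × (N/1000)²
(N/1000)² = 8,951.5 / 77.142 = 116.0393
N = 1000 × √116.0393 ≈ 10,772.2

10800 RPM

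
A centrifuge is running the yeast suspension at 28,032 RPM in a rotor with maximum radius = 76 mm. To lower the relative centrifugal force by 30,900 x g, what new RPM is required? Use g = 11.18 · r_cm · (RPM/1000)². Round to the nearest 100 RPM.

r = 76 mm = 7.6 cm
Current RCF = 11.18 × 7.6 × (28.032)² = 11.18 × 7.6 × 785.793024 ≈ 66,767.3 × g
Target RCF = 66,767.3 − 30,900 = 35,867.3 × g
(N/1000)² = 35,867.3 / 84.968 = 422.1272
N = 1000 × √422.1272 ≈ 20,545.7

20500 RPM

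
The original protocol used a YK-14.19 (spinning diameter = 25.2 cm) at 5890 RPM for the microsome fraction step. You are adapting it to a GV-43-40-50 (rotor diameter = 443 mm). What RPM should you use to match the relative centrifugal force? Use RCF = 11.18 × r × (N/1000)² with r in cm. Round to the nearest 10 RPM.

4440 RPM

Original rotor: r = 25.2 / 2 = 12.6 cm
RCF_original = 11.18 × 12.6 × (5.89)² = 11.18 × 12.6 × 34.6921 ≈ 4,887 × g
Your rotor: r = 443 mm / 2 = 221.5 mm = 22.15 cm
4,887 = 11.18 × 22.15 × (N/1000)²
(N/1000)² = 4,887 / 247.637 = 19.73453
N = 1000 × √19.73453 ≈ 4,442.4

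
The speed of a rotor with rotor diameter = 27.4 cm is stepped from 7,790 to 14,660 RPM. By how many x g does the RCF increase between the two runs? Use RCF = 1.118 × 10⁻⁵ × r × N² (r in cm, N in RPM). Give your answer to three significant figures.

r = 27.4 / 2 = 13.7 cm
RCF₁ = 1.118 × 10⁻⁵ × 13.7 × (7790)² = 1.118 × 10⁻⁵ × 13.7 × 60,684,100 ≈ 9,294.7 × g
RCF₂ = 1.118 × 10⁻⁵ × 13.7 × (14660)² = 1.118 × 10⁻⁵ × 13.7 × 214,915,600 ≈ 32,917.8 × g
Increase = 32,917.8 − 9,294.7 = 23,623.1

≈ 23600 x g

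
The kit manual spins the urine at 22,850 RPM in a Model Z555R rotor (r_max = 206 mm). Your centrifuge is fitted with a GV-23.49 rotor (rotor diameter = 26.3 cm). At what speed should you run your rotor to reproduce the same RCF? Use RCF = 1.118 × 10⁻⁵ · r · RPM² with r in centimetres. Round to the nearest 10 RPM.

≈ 28600 RPM

Original rotor: r = 206 mm = 20.6 cm
RCF_original = 1.118 × 10⁻⁵ × 20.6 × (22850)² = 1.118 × 10⁻⁵ × 20.6 × 522,122,500 ≈ 120,249 × g
Your rotor: r = 26.3 / 2 = 13.15 cm
120,249 = 1.118 × 10⁻⁵ × 13.15 × N²
N² = 120,249 / (14.7017 × 10⁻⁵) = 817,925,818
N ≈ √817,925,818 ≈ 28,599.4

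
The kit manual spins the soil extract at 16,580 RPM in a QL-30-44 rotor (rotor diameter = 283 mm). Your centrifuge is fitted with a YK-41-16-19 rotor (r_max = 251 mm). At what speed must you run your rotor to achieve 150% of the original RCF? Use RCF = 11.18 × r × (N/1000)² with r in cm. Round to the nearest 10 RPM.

≈ 15250 RPM

Original rotor: r = 283 mm / 2 = 141.5 mm = 14.15 cm
RCF_original = 11.18 × 14.15 × (16.58)² = 11.18 × 14.15 × 274.8964 ≈ 43,487.8 × g
Target RCF = 1.5 × 43,487.8 ≈ 65,231.7 × g
Your rotor: r = 251 mm = 25.1 cm
65,231.7 = 11.18 × 25.1 × (N/1000)²
(N/1000)² = 65,231.7 / 280.618 = 232.4573
N = 1000 × √232.4573 ≈ 15,246.6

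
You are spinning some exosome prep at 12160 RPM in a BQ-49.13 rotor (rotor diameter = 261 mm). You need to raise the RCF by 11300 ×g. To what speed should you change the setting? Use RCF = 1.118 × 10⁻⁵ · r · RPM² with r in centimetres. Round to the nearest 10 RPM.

r = 261 mm / 2 = 130.5 mm = 13.05 cm
Current RCF = 1.118 × 10⁻⁵ × 13.05 × (12160)² = 1.118 × 10⁻⁵ × 13.05 × 147,865,600 ≈ 21,573.4 × g
Target RCF = 21,573.4 + 11,300 = 32,873.4 × g
N² = 32,873.4 / (14.5899 × 10⁻⁵) = 225,316,143
N ≈ √225,316,143 ≈ 15,010.5

≈ 15010 RPM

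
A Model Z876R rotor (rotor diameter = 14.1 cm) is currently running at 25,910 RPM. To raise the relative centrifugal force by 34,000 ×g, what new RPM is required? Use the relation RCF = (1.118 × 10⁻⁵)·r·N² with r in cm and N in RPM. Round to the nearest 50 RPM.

r = 14.1 / 2 = 7.05 cm
Current RCF = 1.118 × 10⁻⁵ × 7.05 × (25910)² = 1.118 × 10⁻⁵ × 7.05 × 671,328,100 ≈ 52,913.4 × g
Target RCF = 52,913.4 + 34,000 = 86,913.4 × g
N² = 86,913.4 / (7.8819 × 10⁻⁵) = 1,102,696,050
N ≈ √1,102,696,050 ≈ 33,206.9

N₂ ≈ 33200 RPM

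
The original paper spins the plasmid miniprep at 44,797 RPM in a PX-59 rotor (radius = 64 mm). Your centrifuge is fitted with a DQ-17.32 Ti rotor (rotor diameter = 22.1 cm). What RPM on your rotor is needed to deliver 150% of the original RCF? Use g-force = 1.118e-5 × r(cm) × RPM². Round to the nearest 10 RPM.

≈ 41750 RPM

Original rotor: r = 64 mm = 6.4 cm
RCF = 1.118 × 10⁻⁵ × r × N²
RCF_original = 1.118 × 10⁻⁵ × 6.4 × (44797)² = 1.118 × 10⁻⁵ × 6.4 × 2,006,771,209 ≈ 143,588.5 × g
Target RCF = 1.5 × 143,588.5 ≈ 215,382.8 × g
Your rotor: r = 22.1 / 2 = 11.05 cm
215,382.8 = 1.118 × 10⁻⁵ × 11.05 × N²
N² = 215,382.8 / (12.3539 × 10⁻⁵) = 1,743,439,723
N ≈ √1,743,439,723 ≈ 41,754.5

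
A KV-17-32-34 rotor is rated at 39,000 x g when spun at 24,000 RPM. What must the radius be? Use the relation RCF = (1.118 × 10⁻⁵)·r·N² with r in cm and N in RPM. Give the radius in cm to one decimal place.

≈ 6.1 cm

39000 = 1.118 × 10⁻⁵ × r × (24000)²
r = 39000 / (1.118 × 10⁻⁵ × 576,000,000) = 39000 / 6439.68 ≈ 6.056 cm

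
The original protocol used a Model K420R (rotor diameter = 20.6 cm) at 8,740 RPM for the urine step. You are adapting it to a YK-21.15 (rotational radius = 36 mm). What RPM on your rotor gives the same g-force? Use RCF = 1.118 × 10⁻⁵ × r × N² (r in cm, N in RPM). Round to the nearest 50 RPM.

Original rotor: r = 20.6 / 2 = 10.3 cm
RCF_original = 1.118 × 10⁻⁵ × 10.3 × (8740)² = 1.118 × 10⁻⁵ × 10.3 × 76,387,600 ≈ 8,796.3 × g
Your rotor: r = 36 mm = 3.6 cm
8,796.3 = 1.118 × 10⁻⁵ × 3.6 × N²
N² = 8,796.3 / (4.0248 × 10⁻⁵) = 218,552,475
N ≈ √218,552,475 ≈ 14,783.5

≈ 14800 RPM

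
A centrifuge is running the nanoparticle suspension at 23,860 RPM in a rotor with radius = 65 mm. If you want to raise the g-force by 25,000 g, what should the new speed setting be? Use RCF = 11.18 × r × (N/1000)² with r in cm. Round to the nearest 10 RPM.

r = 65 mm = 6.5 cm
Current RCF = 11.18 × 6.5 × (23.86)² = 11.18 × 6.5 × 569.2996 ≈ 41,371 × g
Target RCF = 41,371 + 25,000 = 66,371 × g
(N/1000)² = 66,371 / 72.67 = 913.3205
N = 1000 × √913.3205 ≈ 30,221.2

30220 RPM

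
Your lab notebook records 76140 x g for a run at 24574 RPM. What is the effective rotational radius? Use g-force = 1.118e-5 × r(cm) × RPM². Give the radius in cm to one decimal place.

r ≈ 11.3 cm

76140 = 1.118 × 10⁻⁵ × r × (24574)²
r = 76140 / (1.118 × 10⁻⁵ × 603,881,476) = 76140 / 6751.395 ≈ 11.278 cm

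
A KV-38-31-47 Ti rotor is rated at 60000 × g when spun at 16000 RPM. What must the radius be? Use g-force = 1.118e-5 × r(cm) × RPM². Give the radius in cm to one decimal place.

60000 = 1.118 × 10⁻⁵ × r × (16000)²
r = 60000 / (1.118 × 10⁻⁵ × 256,000,000) = 60000 / 2862.08 ≈ 20.964 cm

r ≈ 21.0 cm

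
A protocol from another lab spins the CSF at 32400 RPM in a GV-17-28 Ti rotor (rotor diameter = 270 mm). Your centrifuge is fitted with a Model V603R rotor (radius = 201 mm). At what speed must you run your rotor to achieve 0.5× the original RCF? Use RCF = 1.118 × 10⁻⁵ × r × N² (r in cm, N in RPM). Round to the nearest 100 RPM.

Original rotor: r = 270 mm / 2 = 135 mm = 13.5 cm
RCF_original = 1.118 × 10⁻⁵ × 13.5 × (32400)² = 1.118 × 10⁻⁵ × 13.5 × 1,049,760,000 ≈ 158,440.3 × g
Target RCF = 0.5 × 158,440.3 ≈ 79,220.1 × g
Your rotor: r = 201 mm = 20.1 cm
79,220.1 = 1.118 × 10⁻⁵ × 20.1 × N²
N² = 79,220.1 / (22.4718 × 10⁻⁵) = 352,531,172
N ≈ √352,531,172 ≈ 18,775.8

≈ 18800 RPM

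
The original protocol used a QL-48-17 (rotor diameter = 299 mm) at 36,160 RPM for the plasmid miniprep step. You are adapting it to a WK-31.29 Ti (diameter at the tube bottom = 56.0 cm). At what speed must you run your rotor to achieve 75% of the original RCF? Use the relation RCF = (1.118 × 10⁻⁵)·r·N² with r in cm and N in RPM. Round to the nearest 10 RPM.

Original rotor: r = 299 mm / 2 = 149.5 mm = 14.95 cm
RCF_original = 1.118 × 10⁻⁵ × 14.95 × (36160)² = 1.118 × 10⁻⁵ × 14.95 × 1,307,545,600 ≈ 218,544.5 × g
Target RCF = 0.75 × 218,544.5 ≈ 163,908.4 × g
Your rotor: r = 56.0 / 2 = 28 cm
163,908.4 = 1.118 × 10⁻⁵ × 28 × N²
N² = 163,908.4 / (31.304 × 10⁻⁵) = 523,602,096
N ≈ √523,602,096 ≈ 22,882.4

22880 RPM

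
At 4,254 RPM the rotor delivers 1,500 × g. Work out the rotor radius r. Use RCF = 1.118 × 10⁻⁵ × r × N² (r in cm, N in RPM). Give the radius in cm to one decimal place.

1500 = 1.118 × 10⁻⁵ × r × (4254)²
r = 1500 / (1.118 × 10⁻⁵ × 18,096,516) = 1500 / 202.319 ≈ 7.414 cm

r ≈ 7.4 cm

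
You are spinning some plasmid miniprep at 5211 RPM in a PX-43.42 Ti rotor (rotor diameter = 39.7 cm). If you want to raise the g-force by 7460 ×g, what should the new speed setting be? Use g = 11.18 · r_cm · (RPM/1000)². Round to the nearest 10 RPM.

r = 39.7 / 2 = 19.85 cm
Current RCF = 11.18 × 19.85 × (5.211)² = 11.18 × 19.85 × 27.154521 ≈ 6,026.2 × g
Target RCF = 6,026.2 + 7,460 = 13,486.2 × g
(N/1000)² = 13,486.2 / 221.923 = 60.76973
N = 1000 × √60.76973 ≈ 7,795.5

N₂ ≈ 7800 RPM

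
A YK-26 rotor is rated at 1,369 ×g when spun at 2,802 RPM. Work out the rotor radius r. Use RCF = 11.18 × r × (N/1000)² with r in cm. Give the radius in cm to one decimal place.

≈ 15.6 cm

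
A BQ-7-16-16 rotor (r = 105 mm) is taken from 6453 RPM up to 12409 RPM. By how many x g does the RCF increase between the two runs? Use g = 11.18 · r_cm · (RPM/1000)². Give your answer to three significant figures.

≈ 13200 x g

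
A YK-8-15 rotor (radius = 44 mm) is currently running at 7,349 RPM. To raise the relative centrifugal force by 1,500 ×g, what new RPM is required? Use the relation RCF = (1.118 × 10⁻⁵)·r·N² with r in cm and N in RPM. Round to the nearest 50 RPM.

≈ 9200 RPM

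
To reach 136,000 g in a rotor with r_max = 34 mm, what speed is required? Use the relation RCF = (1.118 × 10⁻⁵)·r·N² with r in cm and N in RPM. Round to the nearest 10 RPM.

r = 34 mm = 3.4 cm
136,000 = 1.118 × 10⁻⁵ × 3.4 × N²
N² = 136,000 / (3.8012 × 10⁻⁵) = 3,577,817,531
N ≈ √3,577,817,531 ≈ 59,814.9

59810 RPM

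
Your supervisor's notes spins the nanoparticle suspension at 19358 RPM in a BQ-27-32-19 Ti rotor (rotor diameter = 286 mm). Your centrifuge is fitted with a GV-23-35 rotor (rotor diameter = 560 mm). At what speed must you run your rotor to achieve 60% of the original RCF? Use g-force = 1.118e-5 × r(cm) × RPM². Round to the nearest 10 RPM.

Original rotor: r = 286 mm / 2 = 143 mm = 14.3 cm
RCF_original = 1.118 × 10⁻⁵ × 14.3 × (19358)² = 1.118 × 10⁻⁵ × 14.3 × 374,732,164 ≈ 59,909.9 × g
Target RCF = 0.6 × 59,909.9 ≈ 35,945.9 × g
Your rotor: r = 560 mm / 2 = 280 mm = 28 cm
35,945.9 = 1.118 × 10⁻⁵ × 28 × N²
N² = 35,945.9 / (31.304 × 10⁻⁵) = 114,828,456
N ≈ √114,828,456 ≈ 10,715.8

10720 RPM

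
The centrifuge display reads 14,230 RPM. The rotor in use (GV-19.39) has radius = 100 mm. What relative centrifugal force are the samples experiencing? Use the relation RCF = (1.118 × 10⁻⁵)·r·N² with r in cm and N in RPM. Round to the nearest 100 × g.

r = 100 mm = 10.0 cm
RCF = 1.118 × 10⁻⁵ × 10 × (14230)² = 1.118 × 10⁻⁵ × 10 × 202,492,900 ≈ 22,638.7 × g

≈ 22600 x g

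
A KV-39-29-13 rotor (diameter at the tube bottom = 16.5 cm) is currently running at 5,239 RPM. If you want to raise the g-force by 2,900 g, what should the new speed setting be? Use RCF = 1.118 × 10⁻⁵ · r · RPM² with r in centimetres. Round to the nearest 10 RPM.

N₂ ≈ 7670 RPM

r = 16.5 / 2 = 8.25 cm
Current RCF = 1.118 × 10⁻⁵ × 8.25 × (5239)² = 1.118 × 10⁻⁵ × 8.25 × 27,447,121 ≈ 2,531.6 × g
Target RCF = 2,531.6 + 2,900 = 5,431.6 × g
N² = 5,431.6 / (9.2235 × 10⁻⁵) = 58,888,708
N ≈ √58,888,708 ≈ 7,673.9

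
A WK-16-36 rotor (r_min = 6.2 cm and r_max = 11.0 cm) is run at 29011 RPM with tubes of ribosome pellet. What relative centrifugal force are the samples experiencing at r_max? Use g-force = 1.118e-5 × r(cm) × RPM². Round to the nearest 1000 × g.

Use r_max = 11.0 cm.
RCF = 1.118 × 10⁻⁵ × 11 × (29011)² = 1.118 × 10⁻⁵ × 11 × 841,638,121 ≈ 103,504.7 × g

RCF ≈ 104000 ×g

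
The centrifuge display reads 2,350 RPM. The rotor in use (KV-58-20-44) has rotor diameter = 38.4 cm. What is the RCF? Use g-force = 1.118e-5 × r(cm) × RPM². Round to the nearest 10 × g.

1190 × g

r = 38.4 / 2 = 19.2 cm
RCF = 1.118 × 10⁻⁵ × 19.2 × (2350)² = 1.118 × 10⁻⁵ × 19.2 × 5,522,500 ≈ 1,185.4 × g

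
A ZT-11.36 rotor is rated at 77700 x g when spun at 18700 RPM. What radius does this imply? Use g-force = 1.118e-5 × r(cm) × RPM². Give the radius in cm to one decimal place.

≈ 19.9 cm

77700 = 1.118 × 10⁻⁵ × r × (18700)²
r = 77700 / (1.118 × 10⁻⁵ × 349,690,000) = 77700 / 3909.534 ≈ 19.874 cm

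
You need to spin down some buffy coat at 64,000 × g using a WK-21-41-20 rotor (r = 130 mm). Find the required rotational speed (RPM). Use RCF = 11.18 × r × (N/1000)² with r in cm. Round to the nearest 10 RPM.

r = 130 mm = 13.0 cm
64,000 = 11.18 × 13 × (N/1000)²
(N/1000)² = 64,000 / 145.34 = 440.3468
N = 1000 × √440.3468 ≈ 20,984.4

≈ 20980 RPM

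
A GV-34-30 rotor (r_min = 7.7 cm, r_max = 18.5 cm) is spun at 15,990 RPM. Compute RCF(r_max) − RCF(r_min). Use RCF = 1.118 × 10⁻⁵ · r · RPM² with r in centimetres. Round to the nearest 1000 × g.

31000 x g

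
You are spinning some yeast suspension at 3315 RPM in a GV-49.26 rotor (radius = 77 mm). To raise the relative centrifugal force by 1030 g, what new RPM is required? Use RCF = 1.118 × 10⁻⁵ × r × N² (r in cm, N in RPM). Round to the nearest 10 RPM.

≈ 4790 RPM

r = 77 mm = 7.7 cm
Current RCF = 1.118 × 10⁻⁵ × 7.7 × (3315)² = 1.118 × 10⁻⁵ × 7.7 × 10,989,225 ≈ 946 × g
Target RCF = 946 + 1,030 = 1,976 × g
N² = 1,976 / (8.6086 × 10⁻⁵) = 22,953,790
N ≈ √22,953,790 ≈ 4,791.0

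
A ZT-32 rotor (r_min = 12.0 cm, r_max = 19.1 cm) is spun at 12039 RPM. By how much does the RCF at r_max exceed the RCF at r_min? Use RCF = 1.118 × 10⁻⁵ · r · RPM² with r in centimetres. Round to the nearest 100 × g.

RCF_max = 1.118 × 10⁻⁵ × 19.1 × (12039)² = 1.118 × 10⁻⁵ × 19.1 × 144,937,521 ≈ 30,949.7 × g
RCF_min = 1.118 × 10⁻⁵ × 12 × (12039)² = 1.118 × 10⁻⁵ × 12 × 144,937,521 ≈ 19,444.8 × g
ΔRCF = 30,949.7 − 19,444.8 = 11,504.9

ΔRCF ≈ 11500 g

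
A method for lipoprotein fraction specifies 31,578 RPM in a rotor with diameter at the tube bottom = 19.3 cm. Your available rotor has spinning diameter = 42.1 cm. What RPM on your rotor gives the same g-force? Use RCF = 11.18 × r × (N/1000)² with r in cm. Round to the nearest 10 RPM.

21380 RPM

Original rotor: r = 19.3 / 2 = 9.65 cm
RCF_original = 11.18 × 9.65 × (31.578)² = 11.18 × 9.65 × 997.170084 ≈ 107,581.7 × g
Your rotor: r = 42.1 / 2 = 21.05 cm
107,581.7 = 11.18 × 21.05 × (N/1000)²
(N/1000)² = 107,581.7 / 235.339 = 457.135
N = 1000 × √457.135 ≈ 21,380.7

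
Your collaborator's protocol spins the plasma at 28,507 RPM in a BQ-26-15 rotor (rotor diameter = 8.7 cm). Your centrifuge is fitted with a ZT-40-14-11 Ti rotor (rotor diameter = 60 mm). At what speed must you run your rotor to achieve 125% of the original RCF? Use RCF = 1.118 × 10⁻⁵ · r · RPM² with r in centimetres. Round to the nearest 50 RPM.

38400 RPM

Original rotor: r = 8.7 / 2 = 4.35 cm
RCF = 1.118 × 10⁻⁵ × r × N²
RCF_original = 1.118 × 10⁻⁵ × 4.35 × (28507)² = 1.118 × 10⁻⁵ × 4.35 × 812,649,049 ≈ 39,521.6 × g
Target RCF = 1.25 × 39,521.6 ≈ 49,402 × g
Your rotor: r = 60 mm / 2 = 30 mm = 3 cm
49,402 = 1.118 × 10⁻⁵ × 3 × N²
N² = 49,402 / (3.354 × 10⁻⁵) = 1,472,927,847
N ≈ √1,472,927,847 ≈ 38,378.7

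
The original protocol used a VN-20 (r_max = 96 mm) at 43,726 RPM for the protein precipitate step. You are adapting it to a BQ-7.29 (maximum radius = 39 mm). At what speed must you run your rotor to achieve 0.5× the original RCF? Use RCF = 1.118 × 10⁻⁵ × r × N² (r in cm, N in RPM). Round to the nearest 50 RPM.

Original rotor: r = 96 mm = 9.6 cm
RCF_original = 1.118 × 10⁻⁵ × 9.6 × (43726)² = 1.118 × 10⁻⁵ × 9.6 × 1,911,963,076 ≈ 205,207.2 × g
Target RCF = 0.5 × 205,207.2 ≈ 102,603.6 × g
Your rotor: r = 39 mm = 3.9 cm
102,603.6 = 1.118 × 10⁻⁵ × 3.9 × N²
N² = 102,603.6 / (4.3602 × 10⁻⁵) = 2,353,185,634
N ≈ √2,353,185,634 ≈ 48,509.6

48500 RPM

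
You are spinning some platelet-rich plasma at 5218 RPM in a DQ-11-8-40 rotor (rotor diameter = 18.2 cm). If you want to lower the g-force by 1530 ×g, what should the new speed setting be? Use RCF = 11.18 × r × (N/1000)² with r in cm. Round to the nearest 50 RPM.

r = 18.2 / 2 = 9.1 cm
Current RCF = 11.18 × 9.1 × (5.218)² = 11.18 × 9.1 × 27.227524 ≈ 2,770.1 × g
Target RCF = 2,770.1 − 1,530 = 1,240.1 × g
(N/1000)² = 1,240.1 / 101.738 = 12.18915
N = 1000 × √12.18915 ≈ 3,491.3

N₂ ≈ 3500 RPM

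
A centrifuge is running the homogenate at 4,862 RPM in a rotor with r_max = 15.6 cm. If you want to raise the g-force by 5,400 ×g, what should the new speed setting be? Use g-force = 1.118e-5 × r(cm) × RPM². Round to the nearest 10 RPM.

Current RCF = 1.118 × 10⁻⁵ × 15.6 × (4862)² = 1.118 × 10⁻⁵ × 15.6 × 23,639,044 ≈ 4,122.8 × g
Target RCF = 4,122.8 + 5,400 = 9,522.8 × g
N² = 9,522.8 / (17.4408 × 10⁻⁵) = 54,600,706
N ≈ √54,600,706 ≈ 7,389.2

7390 RPM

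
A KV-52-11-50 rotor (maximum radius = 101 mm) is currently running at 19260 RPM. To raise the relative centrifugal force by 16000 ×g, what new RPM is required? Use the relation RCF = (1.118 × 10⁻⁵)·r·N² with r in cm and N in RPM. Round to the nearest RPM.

≈ 22642 RPM

r = 101 mm = 10.1 cm
Current RCF = 1.118 × 10⁻⁵ × 10.1 × (19260)² = 1.118 × 10⁻⁵ × 10.1 × 370,947,600 ≈ 41,886.7 × g
Target RCF = 41,886.7 + 16,000 = 57,886.7 × g
N² = 57,886.7 / (11.2918 × 10⁻⁵) = 512,643,688
N ≈ √512,643,688 ≈ 22,641.6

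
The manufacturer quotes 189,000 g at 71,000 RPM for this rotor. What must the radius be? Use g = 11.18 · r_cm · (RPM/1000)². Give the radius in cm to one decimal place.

189000 = 11.18 × r × (71)²
r = 189000 / (11.18 × 5041) = 189000 / 56358.38 ≈ 3.354 cm

r ≈ 3.4 cm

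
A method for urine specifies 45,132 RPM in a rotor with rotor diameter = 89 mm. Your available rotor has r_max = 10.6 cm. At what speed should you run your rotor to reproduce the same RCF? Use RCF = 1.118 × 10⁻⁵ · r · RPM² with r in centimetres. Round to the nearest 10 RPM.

Original rotor: r = 89 mm / 2 = 44.5 mm = 4.45 cm
RCF_original = 1.118 × 10⁻⁵ × 4.45 × (45132)² = 1.118 × 10⁻⁵ × 4.45 × 2,036,897,424 ≈ 101,337.7 × g
101,337.7 = 1.118 × 10⁻⁵ × 10.6 × N²
N² = 101,337.7 / (11.8508 × 10⁻⁵) = 855,112,735
N ≈ √855,112,735 ≈ 29,242.3

≈ 29240 RPM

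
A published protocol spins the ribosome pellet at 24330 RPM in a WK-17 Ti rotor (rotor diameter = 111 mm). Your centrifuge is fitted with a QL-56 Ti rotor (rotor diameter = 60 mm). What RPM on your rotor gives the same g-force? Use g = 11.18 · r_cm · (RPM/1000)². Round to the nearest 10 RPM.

Original rotor: r = 111 mm / 2 = 55.5 mm = 5.55 cm
RCF = 11.18 × r × (N/1000)²
RCF_original = 11.18 × 5.55 × (24.33)² = 11.18 × 5.55 × 591.9489 ≈ 36,729.8 × g
Your rotor: r = 60 mm / 2 = 30 mm = 3 cm
36,729.8 = 11.18 × 3 × (N/1000)²
(N/1000)² = 36,729.8 / 33.54 = 1095.104
N = 1000 × √1095.104 ≈ 33,092.4

33090 RPM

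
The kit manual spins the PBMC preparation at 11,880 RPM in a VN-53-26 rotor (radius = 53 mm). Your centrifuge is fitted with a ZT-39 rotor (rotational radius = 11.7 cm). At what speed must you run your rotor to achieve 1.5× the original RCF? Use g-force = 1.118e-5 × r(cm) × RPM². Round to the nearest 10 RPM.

Original rotor: r = 53 mm = 5.3 cm
RCF = 1.118 × 10⁻⁵ × r × N²
RCF_original = 1.118 × 10⁻⁵ × 5.3 × (11880)² = 1.118 × 10⁻⁵ × 5.3 × 141,134,400 ≈ 8,362.8 × g
Target RCF = 1.5 × 8,362.8 ≈ 12,544.2 × g
12,544.2 = 1.118 × 10⁻⁵ × 11.7 × N²
N² = 12,544.2 / (13.0806 × 10⁻⁵) = 95,899,271
N ≈ √95,899,271 ≈ 9,792.8

≈ 9790 RPM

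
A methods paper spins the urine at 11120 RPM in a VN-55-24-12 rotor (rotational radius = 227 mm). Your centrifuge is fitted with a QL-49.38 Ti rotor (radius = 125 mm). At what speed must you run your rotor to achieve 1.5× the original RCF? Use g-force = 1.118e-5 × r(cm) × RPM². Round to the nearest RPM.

18353 RPM

Original rotor: r = 227 mm = 22.7 cm
RCF_original = 1.118 × 10⁻⁵ × 22.7 × (11120)² = 1.118 × 10⁻⁵ × 22.7 × 123,654,400 ≈ 31,381.8 × g
Target RCF = 1.5 × 31,381.8 ≈ 47,072.7 × g
Your rotor: r = 125 mm = 12.5 cm
47,072.7 = 1.118 × 10⁻⁵ × 12.5 × N²
N² = 47,072.7 / (13.975 × 10⁻⁵) = 336,835,063
N ≈ √336,835,063 ≈ 18,353.1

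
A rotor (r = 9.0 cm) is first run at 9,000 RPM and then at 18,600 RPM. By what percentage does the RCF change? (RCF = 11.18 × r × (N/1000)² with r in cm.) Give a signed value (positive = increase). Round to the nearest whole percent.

+327%

RCF ∝ N², so the ratio is (18600/9000)² = (2.066667)² = 4.2711.
Change = 4.2711 − 1 = +3.2711 → +327.1%.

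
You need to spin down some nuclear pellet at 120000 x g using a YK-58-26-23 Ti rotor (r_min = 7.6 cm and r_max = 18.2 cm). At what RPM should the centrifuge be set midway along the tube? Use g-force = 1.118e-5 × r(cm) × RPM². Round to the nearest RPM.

r_avg = (7.6 + 18.2) / 2 = 12.9 cm
RCF = 1.118 × 10⁻⁵ × r × N²
120,000 = 1.118 × 10⁻⁵ × 12.9 × N²
N² = 120,000 / (14.4222 × 10⁻⁵) = 832,050,589
N ≈ √832,050,589 ≈ 28,845.3

≈ 28845 RPM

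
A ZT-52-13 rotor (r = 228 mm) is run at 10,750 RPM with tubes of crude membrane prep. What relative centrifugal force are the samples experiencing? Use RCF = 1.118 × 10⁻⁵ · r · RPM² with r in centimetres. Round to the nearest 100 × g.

≈ 29500 ×g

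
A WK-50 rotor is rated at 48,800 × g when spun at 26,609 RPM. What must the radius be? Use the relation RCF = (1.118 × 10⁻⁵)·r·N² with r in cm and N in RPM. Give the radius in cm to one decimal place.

r ≈ 6.2 cm

48800 = 1.118 × 10⁻⁵ × r × (26609)²
r = 48800 / (1.118 × 10⁻⁵ × 708,038,881) = 48800 / 7915.875 ≈ 6.165 cm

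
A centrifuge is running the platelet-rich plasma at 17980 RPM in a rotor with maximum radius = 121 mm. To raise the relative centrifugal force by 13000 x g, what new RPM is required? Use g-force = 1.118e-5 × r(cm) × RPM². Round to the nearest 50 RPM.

≈ 20500 RPM

r = 121 mm = 12.1 cm
Current RCF = 1.118 × 10⁻⁵ × 12.1 × (17980)² = 1.118 × 10⁻⁵ × 12.1 × 323,280,400 ≈ 43,732.7 × g
Target RCF = 43,732.7 + 13,000 = 56,732.7 × g
N² = 56,732.7 / (13.5278 × 10⁻⁵) = 419,378,613
N ≈ √419,378,613 ≈ 20,478.7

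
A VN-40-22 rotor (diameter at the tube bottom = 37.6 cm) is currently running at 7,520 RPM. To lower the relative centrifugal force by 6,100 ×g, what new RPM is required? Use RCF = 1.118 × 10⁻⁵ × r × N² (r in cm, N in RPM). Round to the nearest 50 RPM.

N₂ ≈ 5250 RPM

r = 37.6 / 2 = 18.8 cm
Current RCF = 1.118 × 10⁻⁵ × 18.8 × (7520)² = 1.118 × 10⁻⁵ × 18.8 × 56,550,400 ≈ 11,886 × g
Target RCF = 11,886 − 6,100 = 5,786 × g
N² = 5,786 / (21.0184 × 10⁻⁵) = 27,528,261
N ≈ √27,528,261 ≈ 5,246.7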